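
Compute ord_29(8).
28

29 is prime, so ord(8) divides φ(29) = 28.
Divisors of 28: 1, 2, 4, 7, 14, 28.
Repeated squaring: 8^1 ≡ 8, 8^2 ≡ 6, 8^4 ≡ 7, 8^8 ≡ 20, 8^16 ≡ 23 (mod 29).
Test 8^d mod 29 for each divisor d in increasing order:
8^1 ≡ 8
8^2 ≡ 6
8^4 ≡ 7
8^7 = 8^4·8^2·8^1 ≡ 17
8^14 = 8^8·8^4·8^2 ≡ 28
8^28 = 8^16·8^8·8^4 ≡ 1  ← first divisor giving 1
The order is 28.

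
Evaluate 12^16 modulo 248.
112

Repeated squaring. Binary of 16 = 10000.
12^1 ≡ 12 (mod 248); 12^2 ≡ 144 (mod 248); 12^4 ≡ 152 (mod 248); 12^8 ≡ 40 (mod 248); 12^16 ≡ 112 (mod 248)
12^16 = 12^16 ≡ 112 (mod 248)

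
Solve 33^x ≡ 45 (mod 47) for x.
39

Baby-step giant-step with step n = ⌈√47⌉ = 7.
Baby steps 33^j mod 47 (j:value) for j=0..6: 0:1, 1:33, 2:8, 3:29, 4:17, 5:44, 6:42.
Giant-step multiplier: 33^(-7) ≡ 33^(46-7) = 33^39 ≡ 45 (mod 47).
Giant steps γ_i = 45·45^i mod 47: γ_0=45, γ_1=4, γ_2=39, γ_3=16, γ_4=15, γ_5=17 (in table at j=4).
x = i·n + j = 5·7 + 4 = 39.
Check: 33^39 ≡ 45 (mod 47).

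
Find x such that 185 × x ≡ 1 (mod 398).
71

gcd(185, 398) = 1, so the inverse exists.
Extended Euclidean algorithm on (398, 185):
398 = 2 × 185 + 28  ⟹  28 = (1)·398 + (-2)·185
185 = 6 × 28 + 17  ⟹  17 = (-6)·398 + (13)·185
28 = 1 × 17 + 11  ⟹  11 = (7)·398 + (-15)·185
17 = 1 × 11 + 6  ⟹  6 = (-13)·398 + (28)·185
11 = 1 × 6 + 5  ⟹  5 = (20)·398 + (-43)·185
6 = 1 × 5 + 1  ⟹  1 = (-33)·398 + (71)·185
So (71)·185 ≡ 1 (mod 398), i.e. 185^(-1) ≡ 71 (mod 398).
Check: 185 × 71 = 13135 ≡ 1 (mod 398)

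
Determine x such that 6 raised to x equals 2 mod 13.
5

Baby-step giant-step with step n = ⌈√13⌉ = 4.
Baby steps 6^j mod 13 (j:value) for j=0..3: 0:1, 1:6, 2:10, 3:8.
Giant-step multiplier: 6^(-4) ≡ 6^(12-4) = 6^8 ≡ 3 (mod 13).
Giant steps γ_i = 2·3^i mod 13: γ_0=2, γ_1=6 (in table at j=1).
x = i·n + j = 1·4 + 1 = 5.
Check: 6^5 ≡ 2 (mod 13).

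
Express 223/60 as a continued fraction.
[3; 1, 2, 1, 1, 8]

Euclidean algorithm steps:
223 = 3 × 60 + 43
60 = 1 × 43 + 17
43 = 2 × 17 + 9
17 = 1 × 9 + 8
9 = 1 × 8 + 1
8 = 8 × 1 + 0
Continued fraction: [3; 1, 2, 1, 1, 8]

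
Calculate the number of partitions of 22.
1002

p(n) counts ways to write n as a sum of positive integers (order ignored).
Euler's pentagonal recurrence: p(k) = p(k-1) + p(k-2) - p(k-5) - p(k-7) + p(k-12) + p(k-15) - ... (offsets j(3j∓1)/2, signs ++--, p(0)=1, p(<0)=0).
DP table for k = 0..21: p(0)=1, p(1)=1, p(2)=2, p(3)=3, p(4)=5, p(5)=7, p(6)=11, p(7)=15, p(8)=22, p(9)=30, p(10)=42, p(11)=56, p(12)=77, p(13)=101, p(14)=135, p(15)=176, p(16)=231, p(17)=297, p(18)=385, p(19)=490, p(20)=627, p(21)=792.
Final step: p(22) = p(21) + p(20) - p(17) - p(15) + p(10) + p(7) - p(0)
= 792 + 627 - 297 - 176 + 42 + 15 - 1
= 1002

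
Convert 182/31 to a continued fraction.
[5; 1, 6, 1, 3]

Euclidean algorithm steps:
182 = 5 × 31 + 27
31 = 1 × 27 + 4
27 = 6 × 4 + 3
4 = 1 × 3 + 1
3 = 3 × 1 + 0
Continued fraction: [5; 1, 6, 1, 3]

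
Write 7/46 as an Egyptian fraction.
1/7 + 1/108 + 1/17388

Greedy algorithm:
7/46: ceiling(46/7) = 7, use 1/7
3/322: ceiling(322/3) = 108, use 1/108
1/17388: ceiling(17388/1) = 17388, use 1/17388
Result: 7/46 = 1/7 + 1/108 + 1/17388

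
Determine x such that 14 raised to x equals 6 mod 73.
46

Baby-step giant-step with step n = ⌈√73⌉ = 9.
Baby steps 14^j mod 73 (j:value) for j=0..8: 0:1, 1:14, 2:50, 3:43, 4:18, 5:33, 6:24, 7:44, 8:32.
Giant-step multiplier: 14^(-9) ≡ 14^(72-9) = 14^63 ≡ 22 (mod 73).
Giant steps γ_i = 6·22^i mod 73: γ_0=6, γ_1=59, γ_2=57, γ_3=13, γ_4=67, γ_5=14 (in table at j=1).
x = i·n + j = 5·9 + 1 = 46.
Check: 14^46 ≡ 6 (mod 73).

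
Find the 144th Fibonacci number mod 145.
3

Matrix identity: Q^n = [[F_(n+1), F_n], [F_n, F_(n-1)]] with Q = [[1,1],[1,0]].
n = 144 = 10010000₂. Square-and-multiply, entries mod 145:
Q^1 = [[1,1],[1,0]]
Q^2 = (Q^1)² = [[2,1],[1,1]]
Q^4 = (Q^2)² = [[5,3],[3,2]]
Q^9 = (Q^4)²·Q = [[55,34],[34,21]]
Q^18 = (Q^9)² = [[121,119],[119,2]]
Q^36 = (Q^18)² = [[92,137],[137,100]]
Q^72 = (Q^36)² = [[118,59],[59,59]]
Q^144 = (Q^72)² = [[5,3],[3,2]]
F_144 mod 145 = Q^144[0][1] = 3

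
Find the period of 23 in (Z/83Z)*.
41

83 is prime, so ord(23) divides φ(83) = 82.
Divisors of 82: 1, 2, 41, 82.
Repeated squaring: 23^1 ≡ 23, 23^2 ≡ 31, 23^4 ≡ 48, 23^8 ≡ 63, 23^16 ≡ 68, 23^32 ≡ 59, 23^64 ≡ 78 (mod 83).
Test 23^d mod 83 for each divisor d in increasing order:
23^1 ≡ 23
23^2 ≡ 31
23^41 = 23^32·23^8·23^1 ≡ 1  ← first divisor giving 1
The order is 41.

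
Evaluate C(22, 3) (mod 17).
10

Using Lucas' theorem:
Write n=22 and k=3 in base 17:
n in base 17: [1, 5]
k in base 17: [0, 3]
C(22,3) mod 17 = ∏ C(n_i, k_i) mod 17
Digit binomials (mod 17): C(1,0) = 1; C(5,3) = 10
Product: 1 × 10 = 10 ≡ 10 (mod 17)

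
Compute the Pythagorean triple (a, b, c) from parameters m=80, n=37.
(5031, 5920, 7769)

Euclid's formula: a = m² - n², b = 2mn, c = m² + n²
m = 80, n = 37
a = 80² - 37² = 6400 - 1369 = 5031
b = 2 × 80 × 37 = 5920
c = 80² + 37² = 6400 + 1369 = 7769
Verification: 5031² + 5920² = 25310961 + 35046400 = 60357361 = 7769² ✓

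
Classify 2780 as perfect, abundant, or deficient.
abundant

Proper divisors of 2780: sum = 1 + 2 + 4 + 5 + 10 + 20 + 139 + 278 + 556 + 695 + 1390 = 3100
Since 3100 > 2780, 2780 is abundant.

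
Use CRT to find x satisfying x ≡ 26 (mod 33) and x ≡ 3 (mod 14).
59

Using Chinese Remainder Theorem:
M = 33 × 14 = 462
M1 = 14, M2 = 33
y1 = 14^(-1) mod 33 = 26
y2 = 33^(-1) mod 14 = 3
x = (26×14×26 + 3×33×3) mod 462 = 59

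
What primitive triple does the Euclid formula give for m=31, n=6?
(925, 372, 997)

Euclid's formula: a = m² - n², b = 2mn, c = m² + n²
m = 31, n = 6
a = 31² - 6² = 961 - 36 = 925
b = 2 × 31 × 6 = 372
c = 31² + 6² = 961 + 36 = 997
Verification: 925² + 372² = 855625 + 138384 = 994009 = 997² ✓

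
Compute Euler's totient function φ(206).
102

206 = 2 × 103
φ(n) = n × ∏(1 - 1/p) for each prime p dividing n
φ(206) = 206 × (1 - 1/2) × (1 - 1/103) = 102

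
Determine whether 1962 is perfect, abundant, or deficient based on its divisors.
abundant

Proper divisors of 1962: sum = 1 + 2 + 3 + 6 + 9 + 18 + 109 + 218 + 327 + 654 + 981 = 2328
Since 2328 > 1962, 1962 is abundant.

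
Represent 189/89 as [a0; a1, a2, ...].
[2; 8, 11]

Euclidean algorithm steps:
189 = 2 × 89 + 11
89 = 8 × 11 + 1
11 = 11 × 1 + 0
Continued fraction: [2; 8, 11]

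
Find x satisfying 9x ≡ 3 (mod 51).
x ≡ 6 (mod 17)

gcd(9, 51) = 3, which divides 3, so solutions exist.
Divide through by 3: 3x ≡ 1 (mod 17).
Find 3^(-1) mod 17 by the extended Euclidean algorithm:
17 = 5 × 3 + 2  ⟹  2 = (1)·17 + (-5)·3
3 = 1 × 2 + 1  ⟹  1 = (-1)·17 + (6)·3
So (6)·3 ≡ 1 (mod 17), i.e. 3^(-1) ≡ 6 (mod 17).
x ≡ 6 × 1 = 6 ≡ 6 (mod 17).
Check: 9 × 6 = 54 ≡ 3 (mod 51).
x ≡ 6 (mod 17), giving 3 solutions mod 51.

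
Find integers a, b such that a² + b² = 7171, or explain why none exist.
Not possible

Factorization: 7171 = 71 × 101
By Fermat: n is sum of two squares iff every prime p ≡ 3 (mod 4) appears to even power.
Prime(s) ≡ 3 (mod 4) with odd exponent: [(71, 1)]
Therefore 7171 cannot be expressed as a² + b².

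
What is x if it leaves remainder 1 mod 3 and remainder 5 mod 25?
55

Using Chinese Remainder Theorem:
M = 3 × 25 = 75
M1 = 25, M2 = 3
y1 = 25^(-1) mod 3 = 1
y2 = 3^(-1) mod 25 = 17
x = (1×25×1 + 5×3×17) mod 75 = 55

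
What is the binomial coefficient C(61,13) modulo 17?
0

Using Lucas' theorem:
Write n=61 and k=13 in base 17:
n in base 17: [3, 10]
k in base 17: [0, 13]
C(61,13) mod 17 = ∏ C(n_i, k_i) mod 17
Digit binomials (mod 17): C(3,0) = 1; C(10,13) = 0 (k_i > n_i)
Product: 1 × 0 = 0 ≡ 0 (mod 17)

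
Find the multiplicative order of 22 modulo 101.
50

101 is prime, so ord(22) divides φ(101) = 100.
Divisors of 100: 1, 2, 4, 5, 10, 20, 25, 50, 100.
Repeated squaring: 22^1 ≡ 22, 22^2 ≡ 80, 22^4 ≡ 37, 22^8 ≡ 56, 22^16 ≡ 5, 22^32 ≡ 25, 22^64 ≡ 19 (mod 101).
Test 22^d mod 101 for each divisor d in increasing order:
22^1 ≡ 22
22^2 ≡ 80
22^4 ≡ 37
22^5 = 22^4·22^1 ≡ 6
22^10 = 22^8·22^2 ≡ 36
22^20 = 22^16·22^4 ≡ 84
22^25 = 22^16·22^8·22^1 ≡ 100
22^50 = 22^32·22^16·22^2 ≡ 1  ← first divisor giving 1
The order is 50.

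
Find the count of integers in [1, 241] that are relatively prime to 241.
240

241 = 241
φ(n) = n × ∏(1 - 1/p) for each prime p dividing n
φ(241) = 241 × (1 - 1/241) = 240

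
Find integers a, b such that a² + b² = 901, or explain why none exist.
1² + 30² (a=1, b=30)

Factorization: 901 = 17 × 53
By Fermat: n is sum of two squares iff every prime p ≡ 3 (mod 4) appears to even power.
All primes ≡ 3 (mod 4) appear to even power.
Search a = 0, 1, 2, … for 901 - a² a perfect square: first hit at a = 1: 901 - 1 = 900 = 30².
901 = 1² + 30² = 1 + 900 ✓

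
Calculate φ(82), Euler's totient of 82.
40

82 = 2 × 41
φ(n) = n × ∏(1 - 1/p) for each prime p dividing n
φ(82) = 82 × (1 - 1/2) × (1 - 1/41) = 40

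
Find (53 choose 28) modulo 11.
9

Using Lucas' theorem:
Write n=53 and k=28 in base 11:
n in base 11: [4, 9]
k in base 11: [2, 6]
C(53,28) mod 11 = ∏ C(n_i, k_i) mod 11
Digit binomials (mod 11): C(4,2) = 6; C(9,6) = 84 ≡ 7
Product: 6 × 7 = 42 ≡ 9 (mod 11)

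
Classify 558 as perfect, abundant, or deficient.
abundant

Proper divisors of 558: sum = 1 + 2 + 3 + 6 + 9 + 18 + 31 + 62 + 93 + 186 + 279 = 690
Since 690 > 558, 558 is abundant.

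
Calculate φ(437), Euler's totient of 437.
396

437 = 19 × 23
φ(n) = n × ∏(1 - 1/p) for each prime p dividing n
φ(437) = 437 × (1 - 1/19) × (1 - 1/23) = 396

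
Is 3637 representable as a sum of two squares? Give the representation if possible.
39² + 46² (a=39, b=46)

Factorization: 3637 = 3637
By Fermat: n is sum of two squares iff every prime p ≡ 3 (mod 4) appears to even power.
All primes ≡ 3 (mod 4) appear to even power.
Search a = 0, 1, 2, … for 3637 - a² a perfect square: first hit at a = 39: 3637 - 1521 = 2116 = 46².
3637 = 39² + 46² = 1521 + 2116 ✓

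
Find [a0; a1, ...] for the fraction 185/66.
[2; 1, 4, 13]

Euclidean algorithm steps:
185 = 2 × 66 + 53
66 = 1 × 53 + 13
53 = 4 × 13 + 1
13 = 13 × 1 + 0
Continued fraction: [2; 1, 4, 13]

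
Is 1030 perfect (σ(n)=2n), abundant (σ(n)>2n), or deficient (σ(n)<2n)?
deficient

Proper divisors of 1030: sum = 1 + 2 + 5 + 10 + 103 + 206 + 515 = 842
Since 842 < 1030, 1030 is deficient.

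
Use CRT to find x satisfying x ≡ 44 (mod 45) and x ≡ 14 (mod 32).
494

Using Chinese Remainder Theorem:
M = 45 × 32 = 1440
M1 = 32, M2 = 45
y1 = 32^(-1) mod 45 = 38
y2 = 45^(-1) mod 32 = 5
x = (44×32×38 + 14×45×5) mod 1440 = 494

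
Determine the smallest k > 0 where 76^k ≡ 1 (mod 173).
172

173 is prime, so ord(76) divides φ(173) = 172.
Divisors of 172: 1, 2, 4, 43, 86, 172.
Repeated squaring: 76^1 ≡ 76, 76^2 ≡ 67, 76^4 ≡ 164, 76^8 ≡ 81, 76^16 ≡ 160, 76^32 ≡ 169, 76^64 ≡ 16, 76^128 ≡ 83 (mod 173).
Test 76^d mod 173 for each divisor d in increasing order:
76^1 ≡ 76
76^2 ≡ 67
76^4 ≡ 164
76^43 = 76^32·76^8·76^2·76^1 ≡ 93
76^86 = 76^64·76^16·76^4·76^2 ≡ 172
76^172 = 76^128·76^32·76^8·76^4 ≡ 1  ← first divisor giving 1
The order is 172.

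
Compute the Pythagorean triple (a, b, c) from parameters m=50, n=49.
(99, 4900, 4901)

Euclid's formula: a = m² - n², b = 2mn, c = m² + n²
m = 50, n = 49
a = 50² - 49² = 2500 - 2401 = 99
b = 2 × 50 × 49 = 4900
c = 50² + 49² = 2500 + 2401 = 4901
Verification: 99² + 4900² = 9801 + 24010000 = 24019801 = 4901² ✓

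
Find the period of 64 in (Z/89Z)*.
11

89 is prime, so ord(64) divides φ(89) = 88.
Divisors of 88: 1, 2, 4, 8, 11, 22, 44, 88.
Repeated squaring: 64^1 ≡ 64, 64^2 ≡ 2, 64^4 ≡ 4, 64^8 ≡ 16, 64^16 ≡ 78, 64^32 ≡ 32, 64^64 ≡ 45 (mod 89).
Test 64^d mod 89 for each divisor d in increasing order:
64^1 ≡ 64
64^2 ≡ 2
64^4 ≡ 4
64^8 ≡ 16
64^11 = 64^8·64^2·64^1 ≡ 1  ← first divisor giving 1
The order is 11.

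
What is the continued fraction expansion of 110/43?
[2; 1, 1, 3, 1, 4]

Euclidean algorithm steps:
110 = 2 × 43 + 24
43 = 1 × 24 + 19
24 = 1 × 19 + 5
19 = 3 × 5 + 4
5 = 1 × 4 + 1
4 = 4 × 1 + 0
Continued fraction: [2; 1, 1, 3, 1, 4]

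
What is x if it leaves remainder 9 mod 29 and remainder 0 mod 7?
154

Using Chinese Remainder Theorem:
M = 29 × 7 = 203
M1 = 7, M2 = 29
y1 = 7^(-1) mod 29 = 25
y2 = 29^(-1) mod 7 = 1
x = (9×7×25 + 0×29×1) mod 203 = 154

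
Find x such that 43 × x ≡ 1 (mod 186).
13

gcd(43, 186) = 1, so the inverse exists.
Extended Euclidean algorithm on (186, 43):
186 = 4 × 43 + 14  ⟹  14 = (1)·186 + (-4)·43
43 = 3 × 14 + 1  ⟹  1 = (-3)·186 + (13)·43
So (13)·43 ≡ 1 (mod 186), i.e. 43^(-1) ≡ 13 (mod 186).
Check: 43 × 13 = 559 ≡ 1 (mod 186)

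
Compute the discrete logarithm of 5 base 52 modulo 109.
4

Baby-step giant-step with step n = ⌈√109⌉ = 11.
Baby steps 52^j mod 109 (j:value) for j=0..10: 0:1, 1:52, 2:88, 3:107, 4:5, 5:42, 6:4, 7:99, 8:25, 9:101, 10:20.
h = 5 is already in the table at j=4, so x = 4.
Check: 52^4 ≡ 5 (mod 109).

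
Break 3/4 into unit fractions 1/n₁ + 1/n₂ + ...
1/2 + 1/4

Greedy algorithm:
3/4: ceiling(4/3) = 2, use 1/2
1/4: ceiling(4/1) = 4, use 1/4
Result: 3/4 = 1/2 + 1/4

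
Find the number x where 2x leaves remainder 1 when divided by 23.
12

gcd(2, 23) = 1, so the inverse exists.
Extended Euclidean algorithm on (23, 2):
23 = 11 × 2 + 1  ⟹  1 = (1)·23 + (-11)·2
So (-11)·2 ≡ 1 (mod 23), i.e. 2^(-1) ≡ -11 ≡ 12 (mod 23).
Check: 2 × 12 = 24 ≡ 1 (mod 23)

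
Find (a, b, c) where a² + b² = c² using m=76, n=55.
(2751, 8360, 8801)

Euclid's formula: a = m² - n², b = 2mn, c = m² + n²
m = 76, n = 55
a = 76² - 55² = 5776 - 3025 = 2751
b = 2 × 76 × 55 = 8360
c = 76² + 55² = 5776 + 3025 = 8801
Verification: 2751² + 8360² = 7568001 + 69889600 = 77457601 = 8801² ✓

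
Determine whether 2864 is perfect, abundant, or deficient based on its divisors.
deficient

Proper divisors of 2864: sum = 1 + 2 + 4 + 8 + 16 + 179 + 358 + 716 + 1432 = 2716
Since 2716 < 2864, 2864 is deficient.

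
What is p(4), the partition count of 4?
5

p(n) counts ways to write n as a sum of positive integers (order ignored).
Examples: 4; 3 + 1; 2 + 2; 2 + 1 + 1; 1 + 1 + 1 + 1
p(4) = 5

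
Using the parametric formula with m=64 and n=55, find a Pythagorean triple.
(1071, 7040, 7121)

Euclid's formula: a = m² - n², b = 2mn, c = m² + n²
m = 64, n = 55
a = 64² - 55² = 4096 - 3025 = 1071
b = 2 × 64 × 55 = 7040
c = 64² + 55² = 4096 + 3025 = 7121
Verification: 1071² + 7040² = 1147041 + 49561600 = 50708641 = 7121² ✓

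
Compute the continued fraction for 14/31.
[0; 2, 4, 1, 2]

Euclidean algorithm steps:
14 = 0 × 31 + 14
31 = 2 × 14 + 3
14 = 4 × 3 + 2
3 = 1 × 2 + 1
2 = 2 × 1 + 0
Continued fraction: [0; 2, 4, 1, 2]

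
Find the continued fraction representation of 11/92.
[0; 8, 2, 1, 3]

Euclidean algorithm steps:
11 = 0 × 92 + 11
92 = 8 × 11 + 4
11 = 2 × 4 + 3
4 = 1 × 3 + 1
3 = 3 × 1 + 0
Continued fraction: [0; 8, 2, 1, 3]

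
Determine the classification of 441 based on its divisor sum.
deficient

Proper divisors of 441: sum = 1 + 3 + 7 + 9 + 21 + 49 + 63 + 147 = 300
Since 300 < 441, 441 is deficient.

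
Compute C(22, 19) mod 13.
6

Using Lucas' theorem:
Write n=22 and k=19 in base 13:
n in base 13: [1, 9]
k in base 13: [1, 6]
C(22,19) mod 13 = ∏ C(n_i, k_i) mod 13
Digit binomials (mod 13): C(1,1) = 1; C(9,6) = 84 ≡ 6
Product: 1 × 6 = 6 ≡ 6 (mod 13)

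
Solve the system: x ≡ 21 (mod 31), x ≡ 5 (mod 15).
455

Using Chinese Remainder Theorem:
M = 31 × 15 = 465
M1 = 15, M2 = 31
y1 = 15^(-1) mod 31 = 29
y2 = 31^(-1) mod 15 = 1
x = (21×15×29 + 5×31×1) mod 465 = 455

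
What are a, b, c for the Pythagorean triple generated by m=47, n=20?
(1809, 1880, 2609)

Euclid's formula: a = m² - n², b = 2mn, c = m² + n²
m = 47, n = 20
a = 47² - 20² = 2209 - 400 = 1809
b = 2 × 47 × 20 = 1880
c = 47² + 20² = 2209 + 400 = 2609
Verification: 1809² + 1880² = 3272481 + 3534400 = 6806881 = 2609² ✓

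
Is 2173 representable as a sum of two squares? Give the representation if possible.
18² + 43² (a=18, b=43)

Factorization: 2173 = 41 × 53
By Fermat: n is sum of two squares iff every prime p ≡ 3 (mod 4) appears to even power.
All primes ≡ 3 (mod 4) appear to even power.
Search a = 0, 1, 2, … for 2173 - a² a perfect square: first hit at a = 18: 2173 - 324 = 1849 = 43².
2173 = 18² + 43² = 324 + 1849 ✓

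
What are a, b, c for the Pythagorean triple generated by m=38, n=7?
(1395, 532, 1493)

Euclid's formula: a = m² - n², b = 2mn, c = m² + n²
m = 38, n = 7
a = 38² - 7² = 1444 - 49 = 1395
b = 2 × 38 × 7 = 532
c = 38² + 7² = 1444 + 49 = 1493
Verification: 1395² + 532² = 1946025 + 283024 = 2229049 = 1493² ✓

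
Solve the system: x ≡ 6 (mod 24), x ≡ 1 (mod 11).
78

Using Chinese Remainder Theorem:
M = 24 × 11 = 264
M1 = 11, M2 = 24
y1 = 11^(-1) mod 24 = 11
y2 = 24^(-1) mod 11 = 6
x = (6×11×11 + 1×24×6) mod 264 = 78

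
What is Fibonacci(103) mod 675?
427

Matrix identity: Q^n = [[F_(n+1), F_n], [F_n, F_(n-1)]] with Q = [[1,1],[1,0]].
n = 103 = 1100111₂. Square-and-multiply, entries mod 675:
Q^1 = [[1,1],[1,0]]
Q^3 = (Q^1)²·Q = [[3,2],[2,1]]
Q^6 = (Q^3)² = [[13,8],[8,5]]
Q^12 = (Q^6)² = [[233,144],[144,89]]
Q^25 = (Q^12)²·Q = [[568,100],[100,468]]
Q^51 = (Q^25)²·Q = [[174,524],[524,325]]
Q^103 = (Q^51)²·Q = [[3,427],[427,251]]
F_103 mod 675 = Q^103[0][1] = 427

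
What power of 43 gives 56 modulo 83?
81

Baby-step giant-step with step n = ⌈√83⌉ = 10.
Baby steps 43^j mod 83 (j:value) for j=0..9: 0:1, 1:43, 2:23, 3:76, 4:31, 5:5, 6:49, 7:32, 8:48, 9:72.
Giant-step multiplier: 43^(-10) ≡ 43^(82-10) = 43^72 ≡ 10 (mod 83).
Giant steps γ_i = 56·10^i mod 83: γ_0=56, γ_1=62, γ_2=39, γ_3=58, γ_4=82, γ_5=73, γ_6=66, γ_7=79, γ_8=43 (in table at j=1).
x = i·n + j = 8·10 + 1 = 81.
Check: 43^81 ≡ 56 (mod 83).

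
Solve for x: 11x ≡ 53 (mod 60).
x ≡ 43 (mod 60)

gcd(11, 60) = 1, which divides 53, so solutions exist.
Find 11^(-1) mod 60 by the extended Euclidean algorithm:
60 = 5 × 11 + 5  ⟹  5 = (1)·60 + (-5)·11
11 = 2 × 5 + 1  ⟹  1 = (-2)·60 + (11)·11
So (11)·11 ≡ 1 (mod 60), i.e. 11^(-1) ≡ 11 (mod 60).
x ≡ 11 × 53 = 583 ≡ 43 (mod 60).
Check: 11 × 43 = 473 ≡ 53 (mod 60).
Unique solution: x ≡ 43 (mod 60)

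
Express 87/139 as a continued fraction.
[0; 1, 1, 1, 2, 17]

Euclidean algorithm steps:
87 = 0 × 139 + 87
139 = 1 × 87 + 52
87 = 1 × 52 + 35
52 = 1 × 35 + 17
35 = 2 × 17 + 1
17 = 17 × 1 + 0
Continued fraction: [0; 1, 1, 1, 2, 17]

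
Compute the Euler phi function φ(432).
144

432 = 2^4 × 3^3
φ(n) = n × ∏(1 - 1/p) for each prime p dividing n
φ(432) = 432 × (1 - 1/2) × (1 - 1/3) = 144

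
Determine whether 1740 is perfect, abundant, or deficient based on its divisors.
abundant

Proper divisors of 1740: sum = 1 + 2 + 3 + 4 + 5 + 6 + 10 + 12 + ... + 348 + 435 + 580 + 870 (23 divisors) = 3300
Since 3300 > 1740, 1740 is abundant.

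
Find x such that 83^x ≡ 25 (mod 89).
60

Baby-step giant-step with step n = ⌈√89⌉ = 10.
Baby steps 83^j mod 89 (j:value) for j=0..9: 0:1, 1:83, 2:36, 3:51, 4:50, 5:56, 6:20, 7:58, 8:8, 9:41.
Giant-step multiplier: 83^(-10) ≡ 83^(88-10) = 83^78 ≡ 17 (mod 89).
Giant steps γ_i = 25·17^i mod 89: γ_0=25, γ_1=69, γ_2=16, γ_3=5, γ_4=85, γ_5=21, γ_6=1 (in table at j=0).
x = i·n + j = 6·10 + 0 = 60.
Check: 83^60 ≡ 25 (mod 89).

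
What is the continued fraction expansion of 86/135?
[0; 1, 1, 1, 3, 12]

Euclidean algorithm steps:
86 = 0 × 135 + 86
135 = 1 × 86 + 49
86 = 1 × 49 + 37
49 = 1 × 37 + 12
37 = 3 × 12 + 1
12 = 12 × 1 + 0
Continued fraction: [0; 1, 1, 1, 3, 12]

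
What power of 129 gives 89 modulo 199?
26

Baby-step giant-step with step n = ⌈√199⌉ = 15.
Baby steps 129^j mod 199 (j:value) for j=0..14: 0:1, 1:129, 2:124, 3:76, 4:53, 5:71, 6:5, 7:48, 8:23, 9:181, 10:66, 11:156, 12:25, 13:41, 14:115.
Giant-step multiplier: 129^(-15) ≡ 129^(198-15) = 129^183 ≡ 42 (mod 199).
Giant steps γ_i = 89·42^i mod 199: γ_0=89, γ_1=156 (in table at j=11).
x = i·n + j = 1·15 + 11 = 26.
Check: 129^26 ≡ 89 (mod 199).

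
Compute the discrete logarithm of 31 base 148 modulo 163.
39

Baby-step giant-step with step n = ⌈√163⌉ = 13.
Baby steps 148^j mod 163 (j:value) for j=0..12: 0:1, 1:148, 2:62, 3:48, 4:95, 5:42, 6:22, 7:159, 8:60, 9:78, 10:134, 11:109, 12:158.
Giant-step multiplier: 148^(-13) ≡ 148^(162-13) = 148^149 ≡ 50 (mod 163).
Giant steps γ_i = 31·50^i mod 163: γ_0=31, γ_1=83, γ_2=75, γ_3=1 (in table at j=0).
x = i·n + j = 3·13 + 0 = 39.
Check: 148^39 ≡ 31 (mod 163).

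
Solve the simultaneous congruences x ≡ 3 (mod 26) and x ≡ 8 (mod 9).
107

Using Chinese Remainder Theorem:
M = 26 × 9 = 234
M1 = 9, M2 = 26
y1 = 9^(-1) mod 26 = 3
y2 = 26^(-1) mod 9 = 8
x = (3×9×3 + 8×26×8) mod 234 = 107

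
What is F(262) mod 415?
111

Matrix identity: Q^n = [[F_(n+1), F_n], [F_n, F_(n-1)]] with Q = [[1,1],[1,0]].
n = 262 = 100000110₂. Square-and-multiply, entries mod 415:
Q^1 = [[1,1],[1,0]]
Q^2 = (Q^1)² = [[2,1],[1,1]]
Q^4 = (Q^2)² = [[5,3],[3,2]]
Q^8 = (Q^4)² = [[34,21],[21,13]]
Q^16 = (Q^8)² = [[352,157],[157,195]]
Q^32 = (Q^16)² = [[398,389],[389,9]]
Q^65 = (Q^32)²·Q = [[343,135],[135,208]]
Q^131 = (Q^65)²·Q = [[269,169],[169,100]]
Q^262 = (Q^131)² = [[77,111],[111,381]]
F_262 mod 415 = Q^262[0][1] = 111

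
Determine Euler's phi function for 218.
108

218 = 2 × 109
φ(n) = n × ∏(1 - 1/p) for each prime p dividing n
φ(218) = 218 × (1 - 1/2) × (1 - 1/109) = 108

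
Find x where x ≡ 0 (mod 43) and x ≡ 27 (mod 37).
989

Using Chinese Remainder Theorem:
M = 43 × 37 = 1591
M1 = 37, M2 = 43
y1 = 37^(-1) mod 43 = 7
y2 = 43^(-1) mod 37 = 31
x = (0×37×7 + 27×43×31) mod 1591 = 989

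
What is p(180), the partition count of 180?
684957390936

p(n) counts ways to write n as a sum of positive integers (order ignored).
Euler's pentagonal recurrence: p(k) = p(k-1) + p(k-2) - p(k-5) - p(k-7) + p(k-12) + p(k-15) - ... (offsets j(3j∓1)/2, signs ++--, p(0)=1, p(<0)=0).
DP table for k = 0..179: p(0)=1, p(1)=1, p(2)=2, p(3)=3, p(4)=5, p(5)=7, p(6)=11, p(7)=15, p(8)=22, p(9)=30, p(10)=42, p(11)=56, p(12)=77, p(13)=101, p(14)=135, p(15)=176, p(16)=231, p(17)=297, p(18)=385, p(19)=490, p(20)=627, p(21)=792, p(22)=1002, p(23)=1255, p(24)=1575, p(25)=1958, p(26)=2436, p(27)=3010, p(28)=3718, p(29)=4565, p(30)=5604, p(31)=6842, p(32)=8349, p(33)=10143, p(34)=12310, p(35)=14883, p(36)=17977, p(37)=21637, p(38)=26015, p(39)=31185, p(40)=37338, p(41)=44583, p(42)=53174, p(43)=63261, p(44)=75175, p(45)=89134, p(46)=105558, p(47)=124754, p(48)=147273, p(49)=173525, p(50)=204226, p(51)=239943, p(52)=281589, p(53)=329931, p(54)=386155, p(55)=451276, p(56)=526823, p(57)=614154, p(58)=715220, p(59)=831820, p(60)=966467, p(61)=1121505, p(62)=1300156, p(63)=1505499, p(64)=1741630, p(65)=2012558, p(66)=2323520, p(67)=2679689, p(68)=3087735, p(69)=3554345, p(70)=4087968, p(71)=4697205, p(72)=5392783, p(73)=6185689, p(74)=7089500, p(75)=8118264, p(76)=9289091, p(77)=10619863, p(78)=12132164, p(79)=13848650, p(80)=15796476, p(81)=18004327, p(82)=20506255, p(83)=23338469, p(84)=26543660, p(85)=30167357, p(86)=34262962, p(87)=38887673, p(88)=44108109, p(89)=49995925, p(90)=56634173, p(91)=64112359, p(92)=72533807, p(93)=82010177, p(94)=92669720, p(95)=104651419, p(96)=118114304, p(97)=133230930, p(98)=150198136, p(99)=169229875, p(100)=190569292, p(101)=214481126, p(102)=241265379, p(103)=271248950, p(104)=304801365, p(105)=342325709, p(106)=384276336, p(107)=431149389, p(108)=483502844, p(109)=541946240, p(110)=607163746, p(111)=679903203, p(112)=761002156, p(113)=851376628, p(114)=952050665, p(115)=1064144451, p(116)=1188908248, p(117)=1327710076, p(118)=1482074143, p(119)=1653668665, p(120)=1844349560, p(121)=2056148051, p(122)=2291320912, p(123)=2552338241, p(124)=2841940500, p(125)=3163127352, p(126)=3519222692, p(127)=3913864295, p(128)=4351078600, p(129)=4835271870, p(130)=5371315400, p(131)=5964539504, p(132)=6620830889, p(133)=7346629512, p(134)=8149040695, p(135)=9035836076, p(136)=10015581680, p(137)=11097645016, p(138)=12292341831, p(139)=13610949895, p(140)=15065878135, p(141)=16670689208, p(142)=18440293320, p(143)=20390982757, p(144)=22540654445, p(145)=24908858009, p(146)=27517052599, p(147)=30388671978, p(148)=33549419497, p(149)=37027355200, p(150)=40853235313, p(151)=45060624582, p(152)=49686288421, p(153)=54770336324, p(154)=60356673280, p(155)=66493182097, p(156)=73232243759, p(157)=80630964769, p(158)=88751778802, p(159)=97662728555, p(160)=107438159466, p(161)=118159068427, p(162)=129913904637, p(163)=142798995930, p(164)=156919475295, p(165)=172389800255, p(166)=189334822579, p(167)=207890420102, p(168)=228204732751, p(169)=250438925115, p(170)=274768617130, p(171)=301384802048, p(172)=330495499613, p(173)=362326859895, p(174)=397125074750, p(175)=435157697830, p(176)=476715857290, p(177)=522115831195, p(178)=571701605655, p(179)=625846753120.
Final step: p(180) = p(179) + p(178) - p(175) - p(173) + p(168) + p(165) - p(158) - p(154) + p(145) + p(140) - p(129) - p(123) + p(110) + p(103) - p(88) - p(80) + p(63) + p(54) - p(35) - p(25) + p(4)
= 625846753120 + 571701605655 - 435157697830 - 362326859895 + 228204732751 + 172389800255 - 88751778802 - 60356673280 + 24908858009 + 15065878135 - 4835271870 - 2552338241 + 607163746 + 271248950 - 44108109 - 15796476 + 1505499 + 386155 - 14883 - 1958 + 5
= 684957390936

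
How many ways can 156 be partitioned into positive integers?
73232243759

p(n) counts ways to write n as a sum of positive integers (order ignored).
Euler's pentagonal recurrence: p(k) = p(k-1) + p(k-2) - p(k-5) - p(k-7) + p(k-12) + p(k-15) - ... (offsets j(3j∓1)/2, signs ++--, p(0)=1, p(<0)=0).
DP table for k = 0..155: p(0)=1, p(1)=1, p(2)=2, p(3)=3, p(4)=5, p(5)=7, p(6)=11, p(7)=15, p(8)=22, p(9)=30, p(10)=42, p(11)=56, p(12)=77, p(13)=101, p(14)=135, p(15)=176, p(16)=231, p(17)=297, p(18)=385, p(19)=490, p(20)=627, p(21)=792, p(22)=1002, p(23)=1255, p(24)=1575, p(25)=1958, p(26)=2436, p(27)=3010, p(28)=3718, p(29)=4565, p(30)=5604, p(31)=6842, p(32)=8349, p(33)=10143, p(34)=12310, p(35)=14883, p(36)=17977, p(37)=21637, p(38)=26015, p(39)=31185, p(40)=37338, p(41)=44583, p(42)=53174, p(43)=63261, p(44)=75175, p(45)=89134, p(46)=105558, p(47)=124754, p(48)=147273, p(49)=173525, p(50)=204226, p(51)=239943, p(52)=281589, p(53)=329931, p(54)=386155, p(55)=451276, p(56)=526823, p(57)=614154, p(58)=715220, p(59)=831820, p(60)=966467, p(61)=1121505, p(62)=1300156, p(63)=1505499, p(64)=1741630, p(65)=2012558, p(66)=2323520, p(67)=2679689, p(68)=3087735, p(69)=3554345, p(70)=4087968, p(71)=4697205, p(72)=5392783, p(73)=6185689, p(74)=7089500, p(75)=8118264, p(76)=9289091, p(77)=10619863, p(78)=12132164, p(79)=13848650, p(80)=15796476, p(81)=18004327, p(82)=20506255, p(83)=23338469, p(84)=26543660, p(85)=30167357, p(86)=34262962, p(87)=38887673, p(88)=44108109, p(89)=49995925, p(90)=56634173, p(91)=64112359, p(92)=72533807, p(93)=82010177, p(94)=92669720, p(95)=104651419, p(96)=118114304, p(97)=133230930, p(98)=150198136, p(99)=169229875, p(100)=190569292, p(101)=214481126, p(102)=241265379, p(103)=271248950, p(104)=304801365, p(105)=342325709, p(106)=384276336, p(107)=431149389, p(108)=483502844, p(109)=541946240, p(110)=607163746, p(111)=679903203, p(112)=761002156, p(113)=851376628, p(114)=952050665, p(115)=1064144451, p(116)=1188908248, p(117)=1327710076, p(118)=1482074143, p(119)=1653668665, p(120)=1844349560, p(121)=2056148051, p(122)=2291320912, p(123)=2552338241, p(124)=2841940500, p(125)=3163127352, p(126)=3519222692, p(127)=3913864295, p(128)=4351078600, p(129)=4835271870, p(130)=5371315400, p(131)=5964539504, p(132)=6620830889, p(133)=7346629512, p(134)=8149040695, p(135)=9035836076, p(136)=10015581680, p(137)=11097645016, p(138)=12292341831, p(139)=13610949895, p(140)=15065878135, p(141)=16670689208, p(142)=18440293320, p(143)=20390982757, p(144)=22540654445, p(145)=24908858009, p(146)=27517052599, p(147)=30388671978, p(148)=33549419497, p(149)=37027355200, p(150)=40853235313, p(151)=45060624582, p(152)=49686288421, p(153)=54770336324, p(154)=60356673280, p(155)=66493182097.
Final step: p(156) = p(155) + p(154) - p(151) - p(149) + p(144) + p(141) - p(134) - p(130) + p(121) + p(116) - p(105) - p(99) + p(86) + p(79) - p(64) - p(56) + p(39) + p(30) - p(11) - p(1)
= 66493182097 + 60356673280 - 45060624582 - 37027355200 + 22540654445 + 16670689208 - 8149040695 - 5371315400 + 2056148051 + 1188908248 - 342325709 - 169229875 + 34262962 + 13848650 - 1741630 - 526823 + 31185 + 5604 - 56 - 1
= 73232243759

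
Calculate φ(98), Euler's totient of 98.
42

98 = 2 × 7^2
φ(n) = n × ∏(1 - 1/p) for each prime p dividing n
φ(98) = 98 × (1 - 1/2) × (1 - 1/7) = 42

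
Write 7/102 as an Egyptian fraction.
1/15 + 1/510

Greedy algorithm:
7/102: ceiling(102/7) = 15, use 1/15
1/510: ceiling(510/1) = 510, use 1/510
Result: 7/102 = 1/15 + 1/510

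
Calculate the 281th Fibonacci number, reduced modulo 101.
40

Matrix identity: Q^n = [[F_(n+1), F_n], [F_n, F_(n-1)]] with Q = [[1,1],[1,0]].
n = 281 = 100011001₂. Square-and-multiply, entries mod 101:
Q^1 = [[1,1],[1,0]]
Q^2 = (Q^1)² = [[2,1],[1,1]]
Q^4 = (Q^2)² = [[5,3],[3,2]]
Q^8 = (Q^4)² = [[34,21],[21,13]]
Q^17 = (Q^8)²·Q = [[59,82],[82,78]]
Q^35 = (Q^17)²·Q = [[27,4],[4,23]]
Q^70 = (Q^35)² = [[38,99],[99,40]]
Q^140 = (Q^70)² = [[34,46],[46,89]]
Q^281 = (Q^140)²·Q = [[42,40],[40,2]]
F_281 mod 101 = Q^281[0][1] = 40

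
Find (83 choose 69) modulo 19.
0

Using Lucas' theorem:
Write n=83 and k=69 in base 19:
n in base 19: [4, 7]
k in base 19: [3, 12]
C(83,69) mod 19 = ∏ C(n_i, k_i) mod 19
Digit binomials (mod 19): C(4,3) = 4; C(7,12) = 0 (k_i > n_i)
Product: 4 × 0 = 0 ≡ 0 (mod 19)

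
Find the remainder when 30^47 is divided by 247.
140

Repeated squaring. Binary of 47 = 101111.
30^1 ≡ 30 (mod 247); 30^2 ≡ 159 (mod 247); 30^4 ≡ 87 (mod 247); 30^8 ≡ 159 (mod 247); 30^16 ≡ 87 (mod 247); 30^32 ≡ 159 (mod 247)
30^47 = 30^1 × 30^2 × 30^4 × 30^8 × 30^32 ≡ 140 (mod 247)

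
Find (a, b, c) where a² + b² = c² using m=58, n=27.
(2635, 3132, 4093)

Euclid's formula: a = m² - n², b = 2mn, c = m² + n²
m = 58, n = 27
a = 58² - 27² = 3364 - 729 = 2635
b = 2 × 58 × 27 = 3132
c = 58² + 27² = 3364 + 729 = 4093
Verification: 2635² + 3132² = 6943225 + 9809424 = 16752649 = 4093² ✓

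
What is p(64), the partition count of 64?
1741630

p(n) counts ways to write n as a sum of positive integers (order ignored).
Euler's pentagonal recurrence: p(k) = p(k-1) + p(k-2) - p(k-5) - p(k-7) + p(k-12) + p(k-15) - ... (offsets j(3j∓1)/2, signs ++--, p(0)=1, p(<0)=0).
DP table for k = 0..63: p(0)=1, p(1)=1, p(2)=2, p(3)=3, p(4)=5, p(5)=7, p(6)=11, p(7)=15, p(8)=22, p(9)=30, p(10)=42, p(11)=56, p(12)=77, p(13)=101, p(14)=135, p(15)=176, p(16)=231, p(17)=297, p(18)=385, p(19)=490, p(20)=627, p(21)=792, p(22)=1002, p(23)=1255, p(24)=1575, p(25)=1958, p(26)=2436, p(27)=3010, p(28)=3718, p(29)=4565, p(30)=5604, p(31)=6842, p(32)=8349, p(33)=10143, p(34)=12310, p(35)=14883, p(36)=17977, p(37)=21637, p(38)=26015, p(39)=31185, p(40)=37338, p(41)=44583, p(42)=53174, p(43)=63261, p(44)=75175, p(45)=89134, p(46)=105558, p(47)=124754, p(48)=147273, p(49)=173525, p(50)=204226, p(51)=239943, p(52)=281589, p(53)=329931, p(54)=386155, p(55)=451276, p(56)=526823, p(57)=614154, p(58)=715220, p(59)=831820, p(60)=966467, p(61)=1121505, p(62)=1300156, p(63)=1505499.
Final step: p(64) = p(63) + p(62) - p(59) - p(57) + p(52) + p(49) - p(42) - p(38) + p(29) + p(24) - p(13) - p(7)
= 1505499 + 1300156 - 831820 - 614154 + 281589 + 173525 - 53174 - 26015 + 4565 + 1575 - 101 - 15
= 1741630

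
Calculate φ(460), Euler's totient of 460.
176

460 = 2^2 × 5 × 23
φ(n) = n × ∏(1 - 1/p) for each prime p dividing n
φ(460) = 460 × (1 - 1/2) × (1 - 1/5) × (1 - 1/23) = 176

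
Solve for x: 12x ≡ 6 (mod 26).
x ≡ 7 (mod 13)

gcd(12, 26) = 2, which divides 6, so solutions exist.
Divide through by 2: 6x ≡ 3 (mod 13).
Find 6^(-1) mod 13 by the extended Euclidean algorithm:
13 = 2 × 6 + 1  ⟹  1 = (1)·13 + (-2)·6
So (-2)·6 ≡ 1 (mod 13), i.e. 6^(-1) ≡ -2 ≡ 11 (mod 13).
x ≡ 11 × 3 = 33 ≡ 7 (mod 13).
Check: 12 × 7 = 84 ≡ 6 (mod 26).
x ≡ 7 (mod 13), giving 2 solutions mod 26.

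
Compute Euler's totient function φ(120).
32

120 = 2^3 × 3 × 5
φ(n) = n × ∏(1 - 1/p) for each prime p dividing n
φ(120) = 120 × (1 - 1/2) × (1 - 1/3) × (1 - 1/5) = 32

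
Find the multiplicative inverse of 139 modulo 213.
118

gcd(139, 213) = 1, so the inverse exists.
Extended Euclidean algorithm on (213, 139):
213 = 1 × 139 + 74  ⟹  74 = (1)·213 + (-1)·139
139 = 1 × 74 + 65  ⟹  65 = (-1)·213 + (2)·139
74 = 1 × 65 + 9  ⟹  9 = (2)·213 + (-3)·139
65 = 7 × 9 + 2  ⟹  2 = (-15)·213 + (23)·139
9 = 4 × 2 + 1  ⟹  1 = (62)·213 + (-95)·139
So (-95)·139 ≡ 1 (mod 213), i.e. 139^(-1) ≡ -95 ≡ 118 (mod 213).
Check: 139 × 118 = 16402 ≡ 1 (mod 213)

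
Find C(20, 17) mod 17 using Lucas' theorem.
1

Using Lucas' theorem:
Write n=20 and k=17 in base 17:
n in base 17: [1, 3]
k in base 17: [1, 0]
C(20,17) mod 17 = ∏ C(n_i, k_i) mod 17
Digit binomials (mod 17): C(1,1) = 1; C(3,0) = 1
Product: 1 × 1 = 1 ≡ 1 (mod 17)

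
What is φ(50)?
20

50 = 2 × 5^2
φ(n) = n × ∏(1 - 1/p) for each prime p dividing n
φ(50) = 50 × (1 - 1/2) × (1 - 1/5) = 20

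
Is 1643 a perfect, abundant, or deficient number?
deficient

Proper divisors of 1643: sum = 1 + 31 + 53 = 85
Since 85 < 1643, 1643 is deficient.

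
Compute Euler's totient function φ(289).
272

289 = 17^2
φ(n) = n × ∏(1 - 1/p) for each prime p dividing n
φ(289) = 289 × (1 - 1/17) = 272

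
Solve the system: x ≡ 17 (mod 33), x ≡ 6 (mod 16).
182

Using Chinese Remainder Theorem:
M = 33 × 16 = 528
M1 = 16, M2 = 33
y1 = 16^(-1) mod 33 = 31
y2 = 33^(-1) mod 16 = 1
x = (17×16×31 + 6×33×1) mod 528 = 182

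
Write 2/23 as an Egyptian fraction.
1/12 + 1/276

Greedy algorithm:
2/23: ceiling(23/2) = 12, use 1/12
1/276: ceiling(276/1) = 276, use 1/276
Result: 2/23 = 1/12 + 1/276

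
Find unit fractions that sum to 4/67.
1/17 + 1/1139

Greedy algorithm:
4/67: ceiling(67/4) = 17, use 1/17
1/1139: ceiling(1139/1) = 1139, use 1/1139
Result: 4/67 = 1/17 + 1/1139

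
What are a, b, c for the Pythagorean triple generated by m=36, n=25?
(671, 1800, 1921)

Euclid's formula: a = m² - n², b = 2mn, c = m² + n²
m = 36, n = 25
a = 36² - 25² = 1296 - 625 = 671
b = 2 × 36 × 25 = 1800
c = 36² + 25² = 1296 + 625 = 1921
Verification: 671² + 1800² = 450241 + 3240000 = 3690241 = 1921² ✓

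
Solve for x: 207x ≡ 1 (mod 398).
25

gcd(207, 398) = 1, so the inverse exists.
Extended Euclidean algorithm on (398, 207):
398 = 1 × 207 + 191  ⟹  191 = (1)·398 + (-1)·207
207 = 1 × 191 + 16  ⟹  16 = (-1)·398 + (2)·207
191 = 11 × 16 + 15  ⟹  15 = (12)·398 + (-23)·207
16 = 1 × 15 + 1  ⟹  1 = (-13)·398 + (25)·207
So (25)·207 ≡ 1 (mod 398), i.e. 207^(-1) ≡ 25 (mod 398).
Check: 207 × 25 = 5175 ≡ 1 (mod 398)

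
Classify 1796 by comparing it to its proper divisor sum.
deficient

Proper divisors of 1796: sum = 1 + 2 + 4 + 449 + 898 = 1354
Since 1354 < 1796, 1796 is deficient.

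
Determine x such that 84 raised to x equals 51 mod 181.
87

Baby-step giant-step with step n = ⌈√181⌉ = 14.
Baby steps 84^j mod 181 (j:value) for j=0..13: 0:1, 1:84, 2:178, 3:110, 4:9, 5:32, 6:154, 7:85, 8:81, 9:107, 10:119, 11:41, 12:5, 13:58.
Giant-step multiplier: 84^(-14) ≡ 84^(180-14) = 84^166 ≡ 12 (mod 181).
Giant steps γ_i = 51·12^i mod 181: γ_0=51, γ_1=69, γ_2=104, γ_3=162, γ_4=134, γ_5=160, γ_6=110 (in table at j=3).
x = i·n + j = 6·14 + 3 = 87.
Check: 84^87 ≡ 51 (mod 181).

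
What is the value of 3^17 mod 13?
9

Repeated squaring. Binary of 17 = 10001.
3^1 ≡ 3 (mod 13); 3^2 ≡ 9 (mod 13); 3^4 ≡ 3 (mod 13); 3^8 ≡ 9 (mod 13); 3^16 ≡ 3 (mod 13)
3^17 = 3^1 × 3^16 ≡ 9 (mod 13)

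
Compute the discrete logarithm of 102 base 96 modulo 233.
192

Baby-step giant-step with step n = ⌈√233⌉ = 16.
Baby steps 96^j mod 233 (j:value) for j=0..15: 0:1, 1:96, 2:129, 3:35, 4:98, 5:88, 6:60, 7:168, 8:51, 9:3, 10:55, 11:154, 12:105, 13:61, 14:31, 15:180.
Giant-step multiplier: 96^(-16) ≡ 96^(232-16) = 96^216 ≡ 92 (mod 233).
Giant steps γ_i = 102·92^i mod 233: γ_0=102, γ_1=64, γ_2=63, γ_3=204, γ_4=128, γ_5=126, γ_6=175, γ_7=23, γ_8=19, γ_9=117, γ_10=46, γ_11=38, γ_12=1 (in table at j=0).
x = i·n + j = 12·16 + 0 = 192.
Check: 96^192 ≡ 102 (mod 233).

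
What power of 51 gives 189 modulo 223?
3

Baby-step giant-step with step n = ⌈√223⌉ = 15.
Baby steps 51^j mod 223 (j:value) for j=0..14: 0:1, 1:51, 2:148, 3:189, 4:50, 5:97, 6:41, 7:84, 8:47, 9:167, 10:43, 11:186, 12:120, 13:99, 14:143.
h = 189 is already in the table at j=3, so x = 3.
Check: 51^3 ≡ 189 (mod 223).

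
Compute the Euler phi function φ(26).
12

26 = 2 × 13
φ(n) = n × ∏(1 - 1/p) for each prime p dividing n
φ(26) = 26 × (1 - 1/2) × (1 - 1/13) = 12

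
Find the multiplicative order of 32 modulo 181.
36

181 is prime, so ord(32) divides φ(181) = 180.
Divisors of 180: 1, 2, 3, 4, 5, 6, 9, 10, 12, 15, 18, 20, 30, 36, 45, 60, 90, 180.
Repeated squaring: 32^1 ≡ 32, 32^2 ≡ 119, 32^4 ≡ 43, 32^8 ≡ 39, 32^16 ≡ 73, 32^32 ≡ 80, 32^64 ≡ 65, 32^128 ≡ 62 (mod 181).
Test 32^d mod 181 for each divisor d in increasing order:
32^1 ≡ 32
32^2 ≡ 119
32^3 = 32^2·32^1 ≡ 7
32^4 ≡ 43
32^5 = 32^4·32^1 ≡ 109
32^6 = 32^4·32^2 ≡ 49
32^9 = 32^8·32^1 ≡ 162
32^10 = 32^8·32^2 ≡ 116
32^12 = 32^8·32^4 ≡ 48
32^15 = 32^8·32^4·32^2·32^1 ≡ 155
32^18 = 32^16·32^2 ≡ 180
32^20 = 32^16·32^4 ≡ 62
32^30 = 32^16·32^8·32^4·32^2 ≡ 133
32^36 = 32^32·32^4 ≡ 1  ← first divisor giving 1
The order is 36.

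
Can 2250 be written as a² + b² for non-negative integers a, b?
15² + 45² (a=15, b=45)

Factorization: 2250 = 2 × 3^2 × 5^3
By Fermat: n is sum of two squares iff every prime p ≡ 3 (mod 4) appears to even power.
All primes ≡ 3 (mod 4) appear to even power.
Search a = 0, 1, 2, … for 2250 - a² a perfect square: first hit at a = 15: 2250 - 225 = 2025 = 45².
2250 = 15² + 45² = 225 + 2025 ✓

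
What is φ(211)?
210

211 = 211
φ(n) = n × ∏(1 - 1/p) for each prime p dividing n
φ(211) = 211 × (1 - 1/211) = 210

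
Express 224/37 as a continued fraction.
[6; 18, 2]

Euclidean algorithm steps:
224 = 6 × 37 + 2
37 = 18 × 2 + 1
2 = 2 × 1 + 0
Continued fraction: [6; 18, 2]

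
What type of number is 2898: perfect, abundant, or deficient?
abundant

Proper divisors of 2898: sum = 1 + 2 + 3 + 6 + 7 + 9 + 14 + 18 + ... + 414 + 483 + 966 + 1449 (23 divisors) = 4590
Since 4590 > 2898, 2898 is abundant.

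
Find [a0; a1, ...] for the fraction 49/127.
[0; 2, 1, 1, 2, 4, 2]

Euclidean algorithm steps:
49 = 0 × 127 + 49
127 = 2 × 49 + 29
49 = 1 × 29 + 20
29 = 1 × 20 + 9
20 = 2 × 9 + 2
9 = 4 × 2 + 1
2 = 2 × 1 + 0
Continued fraction: [0; 2, 1, 1, 2, 4, 2]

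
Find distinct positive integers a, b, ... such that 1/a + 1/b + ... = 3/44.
1/15 + 1/660

Greedy algorithm:
3/44: ceiling(44/3) = 15, use 1/15
1/660: ceiling(660/1) = 660, use 1/660
Result: 3/44 = 1/15 + 1/660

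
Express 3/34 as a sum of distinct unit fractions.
1/12 + 1/204

Greedy algorithm:
3/34: ceiling(34/3) = 12, use 1/12
1/204: ceiling(204/1) = 204, use 1/204
Result: 3/34 = 1/12 + 1/204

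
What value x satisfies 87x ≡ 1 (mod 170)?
43

gcd(87, 170) = 1, so the inverse exists.
Extended Euclidean algorithm on (170, 87):
170 = 1 × 87 + 83  ⟹  83 = (1)·170 + (-1)·87
87 = 1 × 83 + 4  ⟹  4 = (-1)·170 + (2)·87
83 = 20 × 4 + 3  ⟹  3 = (21)·170 + (-41)·87
4 = 1 × 3 + 1  ⟹  1 = (-22)·170 + (43)·87
So (43)·87 ≡ 1 (mod 170), i.e. 87^(-1) ≡ 43 (mod 170).
Check: 87 × 43 = 3741 ≡ 1 (mod 170)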